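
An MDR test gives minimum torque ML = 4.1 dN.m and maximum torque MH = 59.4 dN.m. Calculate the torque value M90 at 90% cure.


M90 = ML + 0.9 * (MH - ML)
M90 = 4.1 + 0.9 * (59.4 - 4.1)
M90 = 4.1 + 0.9 * 55.3
M90 = 53.87 dN.m

53.87 dN.m


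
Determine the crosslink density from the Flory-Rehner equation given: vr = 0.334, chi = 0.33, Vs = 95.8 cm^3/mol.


ln(1 - vr) = ln(1 - 0.334) = -0.4065
Numerator = -((-0.4065) + 0.334 + 0.33 * 0.334^2) = 0.0357
Denominator = 95.8 * (0.334^(1/3) - 0.334/2) = 50.4697
nu = 0.0357 / 50.4697 = 7.0641e-04 mol/cm^3

7.0641e-04 mol/cm^3


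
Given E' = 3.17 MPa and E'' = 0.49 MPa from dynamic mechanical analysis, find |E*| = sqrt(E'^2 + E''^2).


|E*| = sqrt(E'^2 + E''^2)
= sqrt(3.17^2 + 0.49^2)
= sqrt(10.0489 + 0.2401)
= 3.208 MPa

3.208 MPa


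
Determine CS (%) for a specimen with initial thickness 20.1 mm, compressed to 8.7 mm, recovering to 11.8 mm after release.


CS = (t0 - recovered) / (t0 - ts) * 100
= (20.1 - 11.8) / (20.1 - 8.7) * 100
= 8.3 / 11.4 * 100
= 72.8%

72.8%


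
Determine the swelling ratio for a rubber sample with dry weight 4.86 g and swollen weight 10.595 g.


Q = W_swollen / W_dry
Q = 10.595 / 4.86
Q = 2.18

Q = 2.18


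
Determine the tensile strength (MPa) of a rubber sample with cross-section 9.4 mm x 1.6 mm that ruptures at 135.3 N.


Area = width * thickness = 9.4 * 1.6 = 15.04 mm^2
TS = force / area = 135.3 / 15.04 = 9.0 MPa

9.0 MPa


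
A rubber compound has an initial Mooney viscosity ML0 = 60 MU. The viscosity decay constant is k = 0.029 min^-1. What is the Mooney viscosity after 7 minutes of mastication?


ML = ML0 * exp(-k * t)
ML = 60 * exp(-0.029 * 7)
ML = 60 * 0.8163
ML = 48.98 MU

48.98 MU


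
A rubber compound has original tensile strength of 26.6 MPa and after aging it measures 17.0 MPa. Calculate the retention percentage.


Retention = aged / original * 100
= 17.0 / 26.6 * 100
= 63.9%

63.9%


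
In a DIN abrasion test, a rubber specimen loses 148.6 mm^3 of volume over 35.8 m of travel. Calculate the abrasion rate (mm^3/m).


Rate = volume_loss / distance
= 148.6 / 35.8
= 4.151 mm^3/m

4.151 mm^3/m


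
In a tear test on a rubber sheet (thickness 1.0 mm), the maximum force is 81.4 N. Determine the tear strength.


Tear strength = force / thickness
= 81.4 / 1.0
= 81.4 N/mm

81.4 N/mm


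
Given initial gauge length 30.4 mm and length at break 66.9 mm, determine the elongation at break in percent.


Elongation = (Lf - L0) / L0 * 100
= (66.9 - 30.4) / 30.4 * 100
= 36.5 / 30.4 * 100
= 120.1%

120.1%


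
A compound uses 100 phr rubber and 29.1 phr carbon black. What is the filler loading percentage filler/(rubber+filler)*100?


Filler % = filler / (rubber + filler) * 100
= 29.1 / (100 + 29.1) * 100
= 29.1 / 129.1 * 100
= 22.54%

22.54%


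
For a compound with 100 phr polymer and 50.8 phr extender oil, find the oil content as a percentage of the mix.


Oil % = oil / (100 + oil) * 100
= 50.8 / (100 + 50.8) * 100
= 50.8 / 150.8 * 100
= 33.69%

33.69%


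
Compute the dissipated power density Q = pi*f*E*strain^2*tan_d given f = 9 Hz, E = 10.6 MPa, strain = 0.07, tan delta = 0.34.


Q = pi * f * E * strain^2 * tan_d
= pi * 9 * 10.6 * 0.07^2 * 0.34
= pi * 9 * 10.6 * 0.0049 * 0.34
= 0.4993

Q = 0.4993


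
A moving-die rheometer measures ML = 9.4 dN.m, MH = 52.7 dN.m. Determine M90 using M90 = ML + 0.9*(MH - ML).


M90 = ML + 0.9 * (MH - ML)
M90 = 9.4 + 0.9 * (52.7 - 9.4)
M90 = 9.4 + 0.9 * 43.3
M90 = 48.37 dN.m

48.37 dN.m


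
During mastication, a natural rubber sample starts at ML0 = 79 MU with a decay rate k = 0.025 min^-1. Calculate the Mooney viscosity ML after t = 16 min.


ML = ML0 * exp(-k * t)
ML = 79 * exp(-0.025 * 16)
ML = 79 * 0.6703
ML = 52.96 MU

52.96 MU


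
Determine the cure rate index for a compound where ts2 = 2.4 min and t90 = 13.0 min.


CRI = 100 / (t90 - ts2)
= 100 / (13.0 - 2.4)
= 100 / 10.6
= 9.43 min^-1

9.43 min^-1


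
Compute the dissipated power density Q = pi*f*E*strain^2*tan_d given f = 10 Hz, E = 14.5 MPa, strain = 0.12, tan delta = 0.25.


Q = pi * f * E * strain^2 * tan_d
= pi * 10 * 14.5 * 0.12^2 * 0.25
= pi * 10 * 14.5 * 0.0144 * 0.25
= 1.6399

Q = 1.6399


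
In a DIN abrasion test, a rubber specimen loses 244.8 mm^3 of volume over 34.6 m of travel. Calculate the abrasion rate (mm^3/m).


Rate = volume_loss / distance
= 244.8 / 34.6
= 7.075 mm^3/m

7.075 mm^3/m


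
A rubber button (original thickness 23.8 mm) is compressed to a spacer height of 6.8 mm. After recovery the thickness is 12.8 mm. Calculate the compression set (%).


CS = (t0 - recovered) / (t0 - ts) * 100
= (23.8 - 12.8) / (23.8 - 6.8) * 100
= 11.0 / 17.0 * 100
= 64.7%

64.7%


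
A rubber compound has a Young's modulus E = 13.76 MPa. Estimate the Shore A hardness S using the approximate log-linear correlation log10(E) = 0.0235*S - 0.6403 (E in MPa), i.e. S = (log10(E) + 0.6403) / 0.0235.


log10(E) = 0.0235*S - 0.6403  =>  S = (log10(E) + 0.6403) / 0.0235
log10(13.76) = 1.138618
S = (1.138618 + 0.6403) / 0.0235 = 1.778918 / 0.0235
S = 75.7

Shore A = 75.7


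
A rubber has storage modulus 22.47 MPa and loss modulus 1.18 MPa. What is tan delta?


tan delta = E'' / E'
= 1.18 / 22.47
= 0.0525

tan delta = 0.0525


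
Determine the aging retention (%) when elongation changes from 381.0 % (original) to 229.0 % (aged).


Retention = aged / original * 100
= 229.0 / 381.0 * 100
= 60.1%

60.1%


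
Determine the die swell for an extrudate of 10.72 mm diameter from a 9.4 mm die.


Die swell ratio = D_extrudate / D_die
= 10.72 / 9.4
= 1.14

Die swell = 1.14


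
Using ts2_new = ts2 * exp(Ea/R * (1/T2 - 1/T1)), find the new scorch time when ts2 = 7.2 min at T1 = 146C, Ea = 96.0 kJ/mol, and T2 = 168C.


Convert temperatures: T1 = 146 + 273.15 = 419.15 K, T2 = 168 + 273.15 = 441.15 K
ts2_new = 7.2 * exp(96000 / 8.314 * (1/441.15 - 1/419.15))
1/T2 - 1/T1 = -1.1898e-04
ts2_new = 1.82 min

1.82 min


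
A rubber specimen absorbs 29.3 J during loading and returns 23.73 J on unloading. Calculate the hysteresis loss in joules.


Hysteresis loss = loading - unloading
= 29.3 - 23.73
= 5.57 J

5.57 J


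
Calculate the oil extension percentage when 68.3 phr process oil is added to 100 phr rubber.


Oil % = oil / (100 + oil) * 100
= 68.3 / (100 + 68.3) * 100
= 68.3 / 168.3 * 100
= 40.58%

40.58%


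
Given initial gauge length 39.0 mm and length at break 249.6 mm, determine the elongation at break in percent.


Elongation = (Lf - L0) / L0 * 100
= (249.6 - 39.0) / 39.0 * 100
= 210.6 / 39.0 * 100
= 540.0%

540.0%


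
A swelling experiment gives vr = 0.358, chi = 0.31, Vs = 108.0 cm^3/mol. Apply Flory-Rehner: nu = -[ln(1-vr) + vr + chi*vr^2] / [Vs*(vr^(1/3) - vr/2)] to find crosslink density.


ln(1 - vr) = ln(1 - 0.358) = -0.4432
Numerator = -((-0.4432) + 0.358 + 0.31 * 0.358^2) = 0.0454
Denominator = 108.0 * (0.358^(1/3) - 0.358/2) = 57.3544
nu = 0.0454 / 57.3544 = 7.9220e-04 mol/cm^3

7.9220e-04 mol/cm^3


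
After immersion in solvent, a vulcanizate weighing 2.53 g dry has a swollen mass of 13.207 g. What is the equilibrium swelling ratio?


Q = W_swollen / W_dry
Q = 13.207 / 2.53
Q = 5.22

Q = 5.22


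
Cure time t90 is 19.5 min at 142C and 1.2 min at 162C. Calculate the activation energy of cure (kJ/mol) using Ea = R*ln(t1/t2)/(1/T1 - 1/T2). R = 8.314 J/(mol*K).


T1 = 415.15 K, T2 = 435.15 K
1/T1 - 1/T2 = 1.1071e-04
ln(t1/t2) = ln(19.5/1.2) = 2.7881
Ea = 8.314 * 2.7881 / 1.1071e-04 = 209378.1202 J/mol
Ea = 209.38 kJ/mol

209.38 kJ/mol


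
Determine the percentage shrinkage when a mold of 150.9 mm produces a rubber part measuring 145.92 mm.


Shrinkage = (mold - part) / mold * 100
= (150.9 - 145.92) / 150.9 * 100
= 4.98 / 150.9 * 100
= 3.3%

3.3%


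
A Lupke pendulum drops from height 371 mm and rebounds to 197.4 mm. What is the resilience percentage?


Resilience = h_rebound / h_drop * 100
= 197.4 / 371 * 100
= 53.2%

53.2%


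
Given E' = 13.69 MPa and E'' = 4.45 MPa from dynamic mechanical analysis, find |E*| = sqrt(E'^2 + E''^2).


|E*| = sqrt(E'^2 + E''^2)
= sqrt(13.69^2 + 4.45^2)
= sqrt(187.4161 + 19.8025)
= 14.395 MPa

14.395 MPa


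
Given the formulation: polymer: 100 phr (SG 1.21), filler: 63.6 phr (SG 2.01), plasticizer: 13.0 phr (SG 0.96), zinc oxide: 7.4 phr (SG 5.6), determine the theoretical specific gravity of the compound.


Sum of weights = 184.0
Volume contributions:
  polymer: 100/1.21 = 82.6446
  filler: 63.6/2.01 = 31.6418
  plasticizer: 13.0/0.96 = 13.5417
  zinc oxide: 7.4/5.6 = 1.3214
Sum of volumes = 129.1495
SG = 184.0 / 129.1495 = 1.425

SG = 1.425


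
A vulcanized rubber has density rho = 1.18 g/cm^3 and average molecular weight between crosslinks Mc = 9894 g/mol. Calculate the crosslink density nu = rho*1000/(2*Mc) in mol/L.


nu = rho * 1000 / (2 * Mc)
nu = 1.18 * 1000 / (2 * 9894)
nu = 1180.0 / 19788
nu = 0.0596 mol/L

0.0596 mol/L


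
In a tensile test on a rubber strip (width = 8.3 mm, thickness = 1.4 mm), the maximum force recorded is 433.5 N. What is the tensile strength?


Area = width * thickness = 8.3 * 1.4 = 11.62 mm^2
TS = force / area = 433.5 / 11.62 = 37.31 MPa

37.31 MPa


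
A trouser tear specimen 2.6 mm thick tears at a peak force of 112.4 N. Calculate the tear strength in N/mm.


Tear strength = force / thickness
= 112.4 / 2.6
= 43.23 N/mm

43.23 N/mm


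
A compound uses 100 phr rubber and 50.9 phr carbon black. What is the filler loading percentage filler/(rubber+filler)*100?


Filler % = filler / (rubber + filler) * 100
= 50.9 / (100 + 50.9) * 100
= 50.9 / 150.9 * 100
= 33.73%

33.73%


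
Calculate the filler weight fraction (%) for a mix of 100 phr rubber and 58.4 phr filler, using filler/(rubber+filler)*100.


Filler % = filler / (rubber + filler) * 100
= 58.4 / (100 + 58.4) * 100
= 58.4 / 158.4 * 100
= 36.87%

36.87%


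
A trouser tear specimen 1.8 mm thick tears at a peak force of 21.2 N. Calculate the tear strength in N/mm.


Tear strength = force / thickness
= 21.2 / 1.8
= 11.78 N/mm

11.78 N/mm


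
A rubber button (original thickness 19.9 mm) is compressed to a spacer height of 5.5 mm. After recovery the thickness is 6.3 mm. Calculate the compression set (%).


CS = (t0 - recovered) / (t0 - ts) * 100
= (19.9 - 6.3) / (19.9 - 5.5) * 100
= 13.6 / 14.4 * 100
= 94.4%

94.4%


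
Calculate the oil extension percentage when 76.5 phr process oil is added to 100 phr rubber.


Oil % = oil / (100 + oil) * 100
= 76.5 / (100 + 76.5) * 100
= 76.5 / 176.5 * 100
= 43.34%

43.34%


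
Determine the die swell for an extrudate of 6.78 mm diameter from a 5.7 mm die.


Die swell ratio = D_extrudate / D_die
= 6.78 / 5.7
= 1.189

Die swell = 1.189


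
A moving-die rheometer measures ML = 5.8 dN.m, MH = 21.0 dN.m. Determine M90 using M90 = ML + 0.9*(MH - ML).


M90 = ML + 0.9 * (MH - ML)
M90 = 5.8 + 0.9 * (21.0 - 5.8)
M90 = 5.8 + 0.9 * 15.2
M90 = 19.48 dN.m

19.48 dN.m


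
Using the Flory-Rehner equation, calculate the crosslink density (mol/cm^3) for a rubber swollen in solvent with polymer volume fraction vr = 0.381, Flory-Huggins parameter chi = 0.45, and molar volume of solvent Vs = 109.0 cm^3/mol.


ln(1 - vr) = ln(1 - 0.381) = -0.4797
Numerator = -((-0.4797) + 0.381 + 0.45 * 0.381^2) = 0.0333
Denominator = 109.0 * (0.381^(1/3) - 0.381/2) = 58.2551
nu = 0.0333 / 58.2551 = 5.7210e-04 mol/cm^3

5.7210e-04 mol/cm^3


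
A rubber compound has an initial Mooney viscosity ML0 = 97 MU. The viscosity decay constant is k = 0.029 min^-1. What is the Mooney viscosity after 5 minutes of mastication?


ML = ML0 * exp(-k * t)
ML = 97 * exp(-0.029 * 5)
ML = 97 * 0.8650
ML = 83.91 MU

83.91 MU


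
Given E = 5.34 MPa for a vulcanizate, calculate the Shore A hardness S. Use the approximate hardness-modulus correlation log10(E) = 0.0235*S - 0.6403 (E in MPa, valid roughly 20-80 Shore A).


log10(E) = 0.0235*S - 0.6403  =>  S = (log10(E) + 0.6403) / 0.0235
log10(5.34) = 0.727541
S = (0.727541 + 0.6403) / 0.0235 = 1.367841 / 0.0235
S = 58.2

Shore A = 58.2


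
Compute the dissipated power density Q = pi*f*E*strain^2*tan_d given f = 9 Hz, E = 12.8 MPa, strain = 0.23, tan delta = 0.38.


Q = pi * f * E * strain^2 * tan_d
= pi * 9 * 12.8 * 0.23^2 * 0.38
= pi * 9 * 12.8 * 0.0529 * 0.38
= 7.2751

Q = 7.2751


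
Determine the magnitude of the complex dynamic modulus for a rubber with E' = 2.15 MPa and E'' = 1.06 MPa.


|E*| = sqrt(E'^2 + E''^2)
= sqrt(2.15^2 + 1.06^2)
= sqrt(4.6225 + 1.1236)
= 2.397 MPa

2.397 MPa


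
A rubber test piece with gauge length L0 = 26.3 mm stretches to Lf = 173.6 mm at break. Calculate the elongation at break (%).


Elongation = (Lf - L0) / L0 * 100
= (173.6 - 26.3) / 26.3 * 100
= 147.3 / 26.3 * 100
= 560.1%

560.1%


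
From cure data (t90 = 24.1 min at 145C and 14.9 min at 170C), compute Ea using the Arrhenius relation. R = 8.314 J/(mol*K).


T1 = 418.15 K, T2 = 443.15 K
1/T1 - 1/T2 = 1.3491e-04
ln(t1/t2) = ln(24.1/14.9) = 0.4809
Ea = 8.314 * 0.4809 / 1.3491e-04 = 29632.1425 J/mol
Ea = 29.63 kJ/mol

29.63 kJ/mol


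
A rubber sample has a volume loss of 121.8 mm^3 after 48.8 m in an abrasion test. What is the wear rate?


Rate = volume_loss / distance
= 121.8 / 48.8
= 2.496 mm^3/m

2.496 mm^3/m


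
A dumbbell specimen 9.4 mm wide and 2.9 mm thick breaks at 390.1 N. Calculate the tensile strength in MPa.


Area = width * thickness = 9.4 * 2.9 = 27.26 mm^2
TS = force / area = 390.1 / 27.26 = 14.31 MPa

14.31 MPa


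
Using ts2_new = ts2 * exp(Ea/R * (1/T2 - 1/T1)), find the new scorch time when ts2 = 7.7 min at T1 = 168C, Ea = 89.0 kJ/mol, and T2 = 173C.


Convert temperatures: T1 = 168 + 273.15 = 441.15 K, T2 = 173 + 273.15 = 446.15 K
ts2_new = 7.7 * exp(89000 / 8.314 * (1/446.15 - 1/441.15))
1/T2 - 1/T1 = -2.5404e-05
ts2_new = 5.87 min

5.87 min


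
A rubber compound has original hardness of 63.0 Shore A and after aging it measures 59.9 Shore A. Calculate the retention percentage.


Retention = aged / original * 100
= 59.9 / 63.0 * 100
= 95.1%

95.1%


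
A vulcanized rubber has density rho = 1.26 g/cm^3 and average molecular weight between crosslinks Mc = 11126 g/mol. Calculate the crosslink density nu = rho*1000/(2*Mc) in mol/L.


nu = rho * 1000 / (2 * Mc)
nu = 1.26 * 1000 / (2 * 11126)
nu = 1260.0 / 22252
nu = 0.0566 mol/L

0.0566 mol/L


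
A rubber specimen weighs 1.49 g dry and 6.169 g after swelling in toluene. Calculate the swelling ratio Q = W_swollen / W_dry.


Q = W_swollen / W_dry
Q = 6.169 / 1.49
Q = 4.14

Q = 4.14


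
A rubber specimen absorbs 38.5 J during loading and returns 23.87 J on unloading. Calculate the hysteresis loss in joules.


Hysteresis loss = loading - unloading
= 38.5 - 23.87
= 14.63 J

14.63 J


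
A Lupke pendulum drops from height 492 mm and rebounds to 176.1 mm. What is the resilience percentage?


Resilience = h_rebound / h_drop * 100
= 176.1 / 492 * 100
= 35.8%

35.8%


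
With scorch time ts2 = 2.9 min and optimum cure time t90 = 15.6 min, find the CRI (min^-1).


CRI = 100 / (t90 - ts2)
= 100 / (15.6 - 2.9)
= 100 / 12.7
= 7.87 min^-1

7.87 min^-1


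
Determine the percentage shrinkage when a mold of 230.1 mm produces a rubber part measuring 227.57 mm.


Shrinkage = (mold - part) / mold * 100
= (230.1 - 227.57) / 230.1 * 100
= 2.53 / 230.1 * 100
= 1.1%

1.1%


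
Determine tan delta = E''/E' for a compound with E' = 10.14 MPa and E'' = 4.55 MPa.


tan delta = E'' / E'
= 4.55 / 10.14
= 0.4487

tan delta = 0.4487


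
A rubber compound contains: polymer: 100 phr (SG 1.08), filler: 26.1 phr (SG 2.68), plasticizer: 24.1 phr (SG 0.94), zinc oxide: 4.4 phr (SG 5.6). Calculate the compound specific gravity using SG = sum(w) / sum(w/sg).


Sum of weights = 154.6
Volume contributions:
  polymer: 100/1.08 = 92.5926
  filler: 26.1/2.68 = 9.7388
  plasticizer: 24.1/0.94 = 25.6383
  zinc oxide: 4.4/5.6 = 0.7857
Sum of volumes = 128.7554
SG = 154.6 / 128.7554 = 1.201

SG = 1.201


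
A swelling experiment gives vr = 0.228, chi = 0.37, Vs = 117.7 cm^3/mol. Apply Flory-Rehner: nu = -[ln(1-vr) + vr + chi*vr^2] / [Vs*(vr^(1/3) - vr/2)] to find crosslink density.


ln(1 - vr) = ln(1 - 0.228) = -0.2588
Numerator = -((-0.2588) + 0.228 + 0.37 * 0.228^2) = 0.0115
Denominator = 117.7 * (0.228^(1/3) - 0.228/2) = 58.4865
nu = 0.0115 / 58.4865 = 1.9725e-04 mol/cm^3

1.9725e-04 mol/cm^3


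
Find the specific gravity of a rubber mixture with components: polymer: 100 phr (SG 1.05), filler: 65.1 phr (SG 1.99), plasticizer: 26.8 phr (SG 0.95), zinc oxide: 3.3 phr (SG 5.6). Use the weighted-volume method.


Sum of weights = 195.2
Volume contributions:
  polymer: 100/1.05 = 95.2381
  filler: 65.1/1.99 = 32.7136
  plasticizer: 26.8/0.95 = 28.2105
  zinc oxide: 3.3/5.6 = 0.5893
Sum of volumes = 156.7515
SG = 195.2 / 156.7515 = 1.245

SG = 1.245


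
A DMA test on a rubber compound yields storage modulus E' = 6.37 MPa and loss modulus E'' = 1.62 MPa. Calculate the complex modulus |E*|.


|E*| = sqrt(E'^2 + E''^2)
= sqrt(6.37^2 + 1.62^2)
= sqrt(40.5769 + 2.6244)
= 6.573 MPa

6.573 MPa


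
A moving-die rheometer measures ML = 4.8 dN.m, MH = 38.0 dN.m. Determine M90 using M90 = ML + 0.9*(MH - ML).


M90 = ML + 0.9 * (MH - ML)
M90 = 4.8 + 0.9 * (38.0 - 4.8)
M90 = 4.8 + 0.9 * 33.2
M90 = 34.68 dN.m

34.68 dN.m


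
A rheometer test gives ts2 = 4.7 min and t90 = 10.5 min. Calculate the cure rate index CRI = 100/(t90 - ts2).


CRI = 100 / (t90 - ts2)
= 100 / (10.5 - 4.7)
= 100 / 5.8
= 17.24 min^-1

17.24 min^-1


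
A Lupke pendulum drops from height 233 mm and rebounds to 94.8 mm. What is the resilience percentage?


Resilience = h_rebound / h_drop * 100
= 94.8 / 233 * 100
= 40.7%

40.7%


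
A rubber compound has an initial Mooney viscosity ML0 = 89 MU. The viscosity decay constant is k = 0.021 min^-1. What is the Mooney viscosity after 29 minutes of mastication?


ML = ML0 * exp(-k * t)
ML = 89 * exp(-0.021 * 29)
ML = 89 * 0.5439
ML = 48.41 MU

48.41 MU


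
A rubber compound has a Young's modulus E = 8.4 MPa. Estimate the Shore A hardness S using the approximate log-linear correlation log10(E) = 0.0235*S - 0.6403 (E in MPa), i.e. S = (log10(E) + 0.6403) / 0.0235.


log10(E) = 0.0235*S - 0.6403  =>  S = (log10(E) + 0.6403) / 0.0235
log10(8.4) = 0.924279
S = (0.924279 + 0.6403) / 0.0235 = 1.564579 / 0.0235
S = 66.6

Shore A = 66.6


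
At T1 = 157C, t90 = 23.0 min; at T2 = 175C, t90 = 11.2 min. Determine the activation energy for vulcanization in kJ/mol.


T1 = 430.15 K, T2 = 448.15 K
1/T1 - 1/T2 = 9.3375e-05
ln(t1/t2) = ln(23.0/11.2) = 0.7196
Ea = 8.314 * 0.7196 / 9.3375e-05 = 64070.8066 J/mol
Ea = 64.07 kJ/mol

64.07 kJ/mol


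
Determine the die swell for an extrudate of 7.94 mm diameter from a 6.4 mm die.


Die swell ratio = D_extrudate / D_die
= 7.94 / 6.4
= 1.241

Die swell = 1.241


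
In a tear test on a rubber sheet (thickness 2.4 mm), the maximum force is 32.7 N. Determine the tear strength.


Tear strength = force / thickness
= 32.7 / 2.4
= 13.63 N/mm

13.63 N/mm


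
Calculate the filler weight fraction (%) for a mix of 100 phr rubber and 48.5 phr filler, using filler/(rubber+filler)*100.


Filler % = filler / (rubber + filler) * 100
= 48.5 / (100 + 48.5) * 100
= 48.5 / 148.5 * 100
= 32.66%

32.66%


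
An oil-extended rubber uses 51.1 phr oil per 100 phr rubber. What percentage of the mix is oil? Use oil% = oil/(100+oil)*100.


Oil % = oil / (100 + oil) * 100
= 51.1 / (100 + 51.1) * 100
= 51.1 / 151.1 * 100
= 33.82%

33.82%


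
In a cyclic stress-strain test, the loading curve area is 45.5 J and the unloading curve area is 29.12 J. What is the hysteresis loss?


Hysteresis loss = loading - unloading
= 45.5 - 29.12
= 16.38 J

16.38 J


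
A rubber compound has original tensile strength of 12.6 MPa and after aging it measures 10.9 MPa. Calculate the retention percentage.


Retention = aged / original * 100
= 10.9 / 12.6 * 100
= 86.5%

86.5%


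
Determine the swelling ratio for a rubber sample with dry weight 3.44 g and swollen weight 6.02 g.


Q = W_swollen / W_dry
Q = 6.02 / 3.44
Q = 1.75

Q = 1.75


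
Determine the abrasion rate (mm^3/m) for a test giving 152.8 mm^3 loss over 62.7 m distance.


Rate = volume_loss / distance
= 152.8 / 62.7
= 2.437 mm^3/m

2.437 mm^3/m


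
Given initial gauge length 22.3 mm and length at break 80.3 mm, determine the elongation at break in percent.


Elongation = (Lf - L0) / L0 * 100
= (80.3 - 22.3) / 22.3 * 100
= 58.0 / 22.3 * 100
= 260.1%

260.1%


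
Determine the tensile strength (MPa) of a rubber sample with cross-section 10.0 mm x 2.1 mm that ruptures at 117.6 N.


Area = width * thickness = 10.0 * 2.1 = 21.0 mm^2
TS = force / area = 117.6 / 21.0 = 5.6 MPa

5.6 MPa


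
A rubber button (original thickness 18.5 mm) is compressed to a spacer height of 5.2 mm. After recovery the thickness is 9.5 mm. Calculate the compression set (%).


CS = (t0 - recovered) / (t0 - ts) * 100
= (18.5 - 9.5) / (18.5 - 5.2) * 100
= 9.0 / 13.3 * 100
= 67.7%

67.7%


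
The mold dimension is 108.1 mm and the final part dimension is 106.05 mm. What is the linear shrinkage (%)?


Shrinkage = (mold - part) / mold * 100
= (108.1 - 106.05) / 108.1 * 100
= 2.05 / 108.1 * 100
= 1.9%

1.9%


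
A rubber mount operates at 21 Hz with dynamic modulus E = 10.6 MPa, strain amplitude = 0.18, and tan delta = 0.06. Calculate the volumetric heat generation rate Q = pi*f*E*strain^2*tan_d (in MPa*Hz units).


Q = pi * f * E * strain^2 * tan_d
= pi * 21 * 10.6 * 0.18^2 * 0.06
= pi * 21 * 10.6 * 0.0324 * 0.06
= 1.3595

Q = 1.3595


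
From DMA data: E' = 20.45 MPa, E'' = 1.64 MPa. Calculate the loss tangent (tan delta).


tan delta = E'' / E'
= 1.64 / 20.45
= 0.0802

tan delta = 0.0802


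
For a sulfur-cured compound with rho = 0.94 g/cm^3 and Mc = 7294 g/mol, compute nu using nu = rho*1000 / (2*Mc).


nu = rho * 1000 / (2 * Mc)
nu = 0.94 * 1000 / (2 * 7294)
nu = 940.0 / 14588
nu = 0.0644 mol/L

0.0644 mol/L


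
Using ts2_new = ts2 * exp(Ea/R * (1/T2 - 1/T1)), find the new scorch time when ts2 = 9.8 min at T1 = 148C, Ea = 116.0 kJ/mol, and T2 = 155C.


Convert temperatures: T1 = 148 + 273.15 = 421.15 K, T2 = 155 + 273.15 = 428.15 K
ts2_new = 9.8 * exp(116000 / 8.314 * (1/428.15 - 1/421.15))
1/T2 - 1/T1 = -3.8821e-05
ts2_new = 5.7 min

5.7 min


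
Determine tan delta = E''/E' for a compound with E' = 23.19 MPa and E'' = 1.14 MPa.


tan delta = E'' / E'
= 1.14 / 23.19
= 0.0492

tan delta = 0.0492


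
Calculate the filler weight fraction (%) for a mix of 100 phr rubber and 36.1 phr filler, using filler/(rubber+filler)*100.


Filler % = filler / (rubber + filler) * 100
= 36.1 / (100 + 36.1) * 100
= 36.1 / 136.1 * 100
= 26.52%

26.52%


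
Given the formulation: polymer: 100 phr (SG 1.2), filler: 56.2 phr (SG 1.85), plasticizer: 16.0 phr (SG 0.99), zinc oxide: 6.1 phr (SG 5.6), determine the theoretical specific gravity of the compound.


Sum of weights = 178.3
Volume contributions:
  polymer: 100/1.2 = 83.3333
  filler: 56.2/1.85 = 30.3784
  plasticizer: 16.0/0.99 = 16.1616
  zinc oxide: 6.1/5.6 = 1.0893
Sum of volumes = 130.9626
SG = 178.3 / 130.9626 = 1.361

SG = 1.361


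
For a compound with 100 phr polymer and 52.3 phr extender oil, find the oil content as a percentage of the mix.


Oil % = oil / (100 + oil) * 100
= 52.3 / (100 + 52.3) * 100
= 52.3 / 152.3 * 100
= 34.34%

34.34%


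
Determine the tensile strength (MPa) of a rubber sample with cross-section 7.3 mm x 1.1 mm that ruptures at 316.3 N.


Area = width * thickness = 7.3 * 1.1 = 8.03 mm^2
TS = force / area = 316.3 / 8.03 = 39.39 MPa

39.39 MPa


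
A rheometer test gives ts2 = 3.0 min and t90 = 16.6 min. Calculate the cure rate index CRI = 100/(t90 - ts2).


CRI = 100 / (t90 - ts2)
= 100 / (16.6 - 3.0)
= 100 / 13.6
= 7.35 min^-1

7.35 min^-1


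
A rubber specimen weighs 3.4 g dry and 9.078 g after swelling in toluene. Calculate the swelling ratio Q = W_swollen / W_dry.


Q = W_swollen / W_dry
Q = 9.078 / 3.4
Q = 2.67

Q = 2.67


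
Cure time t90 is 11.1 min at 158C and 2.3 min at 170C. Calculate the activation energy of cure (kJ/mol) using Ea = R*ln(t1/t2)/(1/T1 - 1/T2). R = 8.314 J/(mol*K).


T1 = 431.15 K, T2 = 443.15 K
1/T1 - 1/T2 = 6.2806e-05
ln(t1/t2) = ln(11.1/2.3) = 1.5740
Ea = 8.314 * 1.5740 / 6.2806e-05 = 208363.9468 J/mol
Ea = 208.36 kJ/mol

208.36 kJ/mol


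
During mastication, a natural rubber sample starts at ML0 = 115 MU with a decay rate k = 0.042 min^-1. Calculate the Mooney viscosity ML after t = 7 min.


ML = ML0 * exp(-k * t)
ML = 115 * exp(-0.042 * 7)
ML = 115 * 0.7453
ML = 85.71 MU

85.71 MU


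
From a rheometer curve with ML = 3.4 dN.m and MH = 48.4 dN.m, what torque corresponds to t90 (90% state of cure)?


M90 = ML + 0.9 * (MH - ML)
M90 = 3.4 + 0.9 * (48.4 - 3.4)
M90 = 3.4 + 0.9 * 45.0
M90 = 43.9 dN.m

43.9 dN.m


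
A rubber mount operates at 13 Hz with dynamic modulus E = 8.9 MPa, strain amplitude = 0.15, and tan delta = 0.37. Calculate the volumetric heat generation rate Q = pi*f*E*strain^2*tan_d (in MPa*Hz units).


Q = pi * f * E * strain^2 * tan_d
= pi * 13 * 8.9 * 0.15^2 * 0.37
= pi * 13 * 8.9 * 0.0225 * 0.37
= 3.0260

Q = 3.0260


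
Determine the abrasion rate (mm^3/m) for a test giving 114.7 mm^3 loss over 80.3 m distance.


Rate = volume_loss / distance
= 114.7 / 80.3
= 1.428 mm^3/m

1.428 mm^3/m


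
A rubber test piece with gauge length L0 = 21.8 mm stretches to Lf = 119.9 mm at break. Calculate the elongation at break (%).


Elongation = (Lf - L0) / L0 * 100
= (119.9 - 21.8) / 21.8 * 100
= 98.1 / 21.8 * 100
= 450.0%

450.0%


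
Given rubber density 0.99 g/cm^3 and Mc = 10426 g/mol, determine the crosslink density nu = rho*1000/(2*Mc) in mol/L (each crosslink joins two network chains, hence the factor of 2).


nu = rho * 1000 / (2 * Mc)
nu = 0.99 * 1000 / (2 * 10426)
nu = 990.0 / 20852
nu = 0.0475 mol/L

0.0475 mol/L


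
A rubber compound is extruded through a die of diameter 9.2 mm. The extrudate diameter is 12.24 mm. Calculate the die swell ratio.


Die swell ratio = D_extrudate / D_die
= 12.24 / 9.2
= 1.33

Die swell = 1.33


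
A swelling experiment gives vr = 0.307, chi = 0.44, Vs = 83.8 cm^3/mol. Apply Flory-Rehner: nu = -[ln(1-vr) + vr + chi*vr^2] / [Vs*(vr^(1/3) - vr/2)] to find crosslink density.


ln(1 - vr) = ln(1 - 0.307) = -0.3667
Numerator = -((-0.3667) + 0.307 + 0.44 * 0.307^2) = 0.0183
Denominator = 83.8 * (0.307^(1/3) - 0.307/2) = 43.6682
nu = 0.0183 / 43.6682 = 4.1806e-04 mol/cm^3

4.1806e-04 mol/cm^3


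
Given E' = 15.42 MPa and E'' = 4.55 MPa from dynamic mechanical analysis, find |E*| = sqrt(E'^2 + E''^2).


|E*| = sqrt(E'^2 + E''^2)
= sqrt(15.42^2 + 4.55^2)
= sqrt(237.7764 + 20.7025)
= 16.077 MPa

16.077 MPa


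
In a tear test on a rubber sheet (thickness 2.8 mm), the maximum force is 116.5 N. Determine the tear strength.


Tear strength = force / thickness
= 116.5 / 2.8
= 41.61 N/mm

41.61 N/mm


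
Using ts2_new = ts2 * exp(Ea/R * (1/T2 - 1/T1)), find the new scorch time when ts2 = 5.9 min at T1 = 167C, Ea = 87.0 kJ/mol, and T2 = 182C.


Convert temperatures: T1 = 167 + 273.15 = 440.15 K, T2 = 182 + 273.15 = 455.15 K
ts2_new = 5.9 * exp(87000 / 8.314 * (1/455.15 - 1/440.15))
1/T2 - 1/T1 = -7.4875e-05
ts2_new = 2.7 min

2.7 min


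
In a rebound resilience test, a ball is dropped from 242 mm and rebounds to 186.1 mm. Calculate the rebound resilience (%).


Resilience = h_rebound / h_drop * 100
= 186.1 / 242 * 100
= 76.9%

76.9%


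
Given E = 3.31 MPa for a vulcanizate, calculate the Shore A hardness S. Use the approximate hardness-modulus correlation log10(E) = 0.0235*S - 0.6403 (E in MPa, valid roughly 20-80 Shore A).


log10(E) = 0.0235*S - 0.6403  =>  S = (log10(E) + 0.6403) / 0.0235
log10(3.31) = 0.519828
S = (0.519828 + 0.6403) / 0.0235 = 1.160128 / 0.0235
S = 49.4

Shore A = 49.4


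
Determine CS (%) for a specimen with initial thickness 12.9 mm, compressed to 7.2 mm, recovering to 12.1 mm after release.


CS = (t0 - recovered) / (t0 - ts) * 100
= (12.9 - 12.1) / (12.9 - 7.2) * 100
= 0.8 / 5.7 * 100
= 14.0%

14.0%


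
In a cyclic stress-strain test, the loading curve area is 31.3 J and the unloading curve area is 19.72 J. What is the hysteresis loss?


Hysteresis loss = loading - unloading
= 31.3 - 19.72
= 11.58 J

11.58 J


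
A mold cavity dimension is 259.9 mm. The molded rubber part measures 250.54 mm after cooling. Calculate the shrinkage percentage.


Shrinkage = (mold - part) / mold * 100
= (259.9 - 250.54) / 259.9 * 100
= 9.36 / 259.9 * 100
= 3.6%

3.6%


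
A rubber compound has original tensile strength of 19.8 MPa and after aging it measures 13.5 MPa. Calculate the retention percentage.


Retention = aged / original * 100
= 13.5 / 19.8 * 100
= 68.2%

68.2%


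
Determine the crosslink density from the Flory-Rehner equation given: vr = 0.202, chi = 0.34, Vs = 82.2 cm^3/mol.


ln(1 - vr) = ln(1 - 0.202) = -0.2256
Numerator = -((-0.2256) + 0.202 + 0.34 * 0.202^2) = 0.0098
Denominator = 82.2 * (0.202^(1/3) - 0.202/2) = 39.9284
nu = 0.0098 / 39.9284 = 2.4477e-04 mol/cm^3

2.4477e-04 mol/cm^3


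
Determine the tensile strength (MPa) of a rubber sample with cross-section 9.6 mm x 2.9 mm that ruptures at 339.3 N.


Area = width * thickness = 9.6 * 2.9 = 27.84 mm^2
TS = force / area = 339.3 / 27.84 = 12.19 MPa

12.19 MPa


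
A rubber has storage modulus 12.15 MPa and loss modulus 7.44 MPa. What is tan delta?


tan delta = E'' / E'
= 7.44 / 12.15
= 0.6123

tan delta = 0.6123


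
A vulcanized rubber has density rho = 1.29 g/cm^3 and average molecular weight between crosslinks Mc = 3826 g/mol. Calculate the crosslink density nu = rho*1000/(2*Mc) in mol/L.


nu = rho * 1000 / (2 * Mc)
nu = 1.29 * 1000 / (2 * 3826)
nu = 1290.0 / 7652
nu = 0.1686 mol/L

0.1686 mol/L


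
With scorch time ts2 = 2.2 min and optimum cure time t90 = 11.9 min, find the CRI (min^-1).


CRI = 100 / (t90 - ts2)
= 100 / (11.9 - 2.2)
= 100 / 9.7
= 10.31 min^-1

10.31 min^-1


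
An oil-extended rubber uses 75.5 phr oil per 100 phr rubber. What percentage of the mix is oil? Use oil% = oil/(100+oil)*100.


Oil % = oil / (100 + oil) * 100
= 75.5 / (100 + 75.5) * 100
= 75.5 / 175.5 * 100
= 43.02%

43.02%


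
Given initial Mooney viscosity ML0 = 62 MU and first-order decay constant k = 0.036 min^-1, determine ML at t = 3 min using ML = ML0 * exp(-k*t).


ML = ML0 * exp(-k * t)
ML = 62 * exp(-0.036 * 3)
ML = 62 * 0.8976
ML = 55.65 MU

55.65 MU


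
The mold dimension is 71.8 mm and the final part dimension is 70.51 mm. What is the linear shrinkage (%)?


Shrinkage = (mold - part) / mold * 100
= (71.8 - 70.51) / 71.8 * 100
= 1.29 / 71.8 * 100
= 1.8%

1.8%


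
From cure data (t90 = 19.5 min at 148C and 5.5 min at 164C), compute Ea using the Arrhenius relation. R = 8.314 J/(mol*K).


T1 = 421.15 K, T2 = 437.15 K
1/T1 - 1/T2 = 8.6907e-05
ln(t1/t2) = ln(19.5/5.5) = 1.2657
Ea = 8.314 * 1.2657 / 8.6907e-05 = 121081.1583 J/mol
Ea = 121.08 kJ/mol

121.08 kJ/mol


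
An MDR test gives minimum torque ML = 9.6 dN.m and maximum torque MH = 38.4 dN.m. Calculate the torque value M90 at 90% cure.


M90 = ML + 0.9 * (MH - ML)
M90 = 9.6 + 0.9 * (38.4 - 9.6)
M90 = 9.6 + 0.9 * 28.8
M90 = 35.52 dN.m

35.52 dN.m


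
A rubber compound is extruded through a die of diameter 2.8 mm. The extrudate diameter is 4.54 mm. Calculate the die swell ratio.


Die swell ratio = D_extrudate / D_die
= 4.54 / 2.8
= 1.621

Die swell = 1.621


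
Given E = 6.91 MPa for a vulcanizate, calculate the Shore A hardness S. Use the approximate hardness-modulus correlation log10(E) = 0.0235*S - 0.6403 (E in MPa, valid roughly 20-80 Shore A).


log10(E) = 0.0235*S - 0.6403  =>  S = (log10(E) + 0.6403) / 0.0235
log10(6.91) = 0.839478
S = (0.839478 + 0.6403) / 0.0235 = 1.479778 / 0.0235
S = 63.0

Shore A = 63.0


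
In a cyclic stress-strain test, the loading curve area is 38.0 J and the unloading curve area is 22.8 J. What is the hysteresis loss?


Hysteresis loss = loading - unloading
= 38.0 - 22.8
= 15.2 J

15.2 J


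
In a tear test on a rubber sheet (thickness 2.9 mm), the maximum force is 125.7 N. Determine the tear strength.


Tear strength = force / thickness
= 125.7 / 2.9
= 43.34 N/mm

43.34 N/mm


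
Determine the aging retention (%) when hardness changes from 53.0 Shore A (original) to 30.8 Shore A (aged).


Retention = aged / original * 100
= 30.8 / 53.0 * 100
= 58.1%

58.1%


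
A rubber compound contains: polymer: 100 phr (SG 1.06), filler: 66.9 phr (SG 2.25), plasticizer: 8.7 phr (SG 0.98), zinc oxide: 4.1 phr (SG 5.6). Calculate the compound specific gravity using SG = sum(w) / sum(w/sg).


Sum of weights = 179.7
Volume contributions:
  polymer: 100/1.06 = 94.3396
  filler: 66.9/2.25 = 29.7333
  plasticizer: 8.7/0.98 = 8.8776
  zinc oxide: 4.1/5.6 = 0.7321
Sum of volumes = 133.6826
SG = 179.7 / 133.6826 = 1.344

SG = 1.344


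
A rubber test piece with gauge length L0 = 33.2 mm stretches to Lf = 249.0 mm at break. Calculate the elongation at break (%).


Elongation = (Lf - L0) / L0 * 100
= (249.0 - 33.2) / 33.2 * 100
= 215.8 / 33.2 * 100
= 650.0%

650.0%


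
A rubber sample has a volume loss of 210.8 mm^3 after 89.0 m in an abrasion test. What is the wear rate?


Rate = volume_loss / distance
= 210.8 / 89.0
= 2.369 mm^3/m

2.369 mm^3/m


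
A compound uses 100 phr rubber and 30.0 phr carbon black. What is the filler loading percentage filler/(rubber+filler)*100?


Filler % = filler / (rubber + filler) * 100
= 30.0 / (100 + 30.0) * 100
= 30.0 / 130.0 * 100
= 23.08%

23.08%


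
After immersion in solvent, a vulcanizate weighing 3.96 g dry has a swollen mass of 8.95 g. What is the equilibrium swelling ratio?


Q = W_swollen / W_dry
Q = 8.95 / 3.96
Q = 2.26

Q = 2.26


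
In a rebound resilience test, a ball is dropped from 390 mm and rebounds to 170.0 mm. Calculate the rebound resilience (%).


Resilience = h_rebound / h_drop * 100
= 170.0 / 390 * 100
= 43.6%

43.6%


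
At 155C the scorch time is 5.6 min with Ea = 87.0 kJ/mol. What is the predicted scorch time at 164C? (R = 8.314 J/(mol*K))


Convert temperatures: T1 = 155 + 273.15 = 428.15 K, T2 = 164 + 273.15 = 437.15 K
ts2_new = 5.6 * exp(87000 / 8.314 * (1/437.15 - 1/428.15))
1/T2 - 1/T1 = -4.8086e-05
ts2_new = 3.39 min

3.39 min


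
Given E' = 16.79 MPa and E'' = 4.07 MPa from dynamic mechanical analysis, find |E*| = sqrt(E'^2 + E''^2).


|E*| = sqrt(E'^2 + E''^2)
= sqrt(16.79^2 + 4.07^2)
= sqrt(281.9041 + 16.5649)
= 17.276 MPa

17.276 MPa


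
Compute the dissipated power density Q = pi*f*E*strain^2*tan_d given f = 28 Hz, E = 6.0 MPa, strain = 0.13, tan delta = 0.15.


Q = pi * f * E * strain^2 * tan_d
= pi * 28 * 6.0 * 0.13^2 * 0.15
= pi * 28 * 6.0 * 0.0169 * 0.15
= 1.3379

Q = 1.3379


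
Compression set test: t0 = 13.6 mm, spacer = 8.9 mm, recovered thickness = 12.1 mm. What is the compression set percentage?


CS = (t0 - recovered) / (t0 - ts) * 100
= (13.6 - 12.1) / (13.6 - 8.9) * 100
= 1.5 / 4.7 * 100
= 31.9%

31.9%


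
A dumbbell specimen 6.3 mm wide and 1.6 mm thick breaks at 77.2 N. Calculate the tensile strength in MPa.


Area = width * thickness = 6.3 * 1.6 = 10.08 mm^2
TS = force / area = 77.2 / 10.08 = 7.66 MPa

7.66 MPa


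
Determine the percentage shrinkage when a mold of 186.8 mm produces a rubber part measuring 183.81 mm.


Shrinkage = (mold - part) / mold * 100
= (186.8 - 183.81) / 186.8 * 100
= 2.99 / 186.8 * 100
= 1.6%

1.6%


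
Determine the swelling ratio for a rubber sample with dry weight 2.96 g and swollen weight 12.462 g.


Q = W_swollen / W_dry
Q = 12.462 / 2.96
Q = 4.21

Q = 4.21


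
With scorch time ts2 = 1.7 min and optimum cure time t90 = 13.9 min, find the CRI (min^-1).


CRI = 100 / (t90 - ts2)
= 100 / (13.9 - 1.7)
= 100 / 12.2
= 8.2 min^-1

8.2 min^-1


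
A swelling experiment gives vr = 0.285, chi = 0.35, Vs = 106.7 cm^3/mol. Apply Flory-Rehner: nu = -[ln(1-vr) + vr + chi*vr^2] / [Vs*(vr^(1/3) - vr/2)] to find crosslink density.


ln(1 - vr) = ln(1 - 0.285) = -0.3355
Numerator = -((-0.3355) + 0.285 + 0.35 * 0.285^2) = 0.0220
Denominator = 106.7 * (0.285^(1/3) - 0.285/2) = 55.0129
nu = 0.0220 / 55.0129 = 4.0071e-04 mol/cm^3

4.0071e-04 mol/cm^3


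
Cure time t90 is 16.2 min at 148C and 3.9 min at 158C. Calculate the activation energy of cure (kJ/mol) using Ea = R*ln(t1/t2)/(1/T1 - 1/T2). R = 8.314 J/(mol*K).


T1 = 421.15 K, T2 = 431.15 K
1/T1 - 1/T2 = 5.5073e-05
ln(t1/t2) = ln(16.2/3.9) = 1.4240
Ea = 8.314 * 1.4240 / 5.5073e-05 = 214978.8743 J/mol
Ea = 214.98 kJ/mol

214.98 kJ/mol


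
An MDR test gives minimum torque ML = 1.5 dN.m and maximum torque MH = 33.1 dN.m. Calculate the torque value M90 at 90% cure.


M90 = ML + 0.9 * (MH - ML)
M90 = 1.5 + 0.9 * (33.1 - 1.5)
M90 = 1.5 + 0.9 * 31.6
M90 = 29.94 dN.m

29.94 dN.m


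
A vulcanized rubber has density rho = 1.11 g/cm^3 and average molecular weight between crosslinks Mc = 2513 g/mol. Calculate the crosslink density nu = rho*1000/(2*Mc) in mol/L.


nu = rho * 1000 / (2 * Mc)
nu = 1.11 * 1000 / (2 * 2513)
nu = 1110.0 / 5026
nu = 0.2209 mol/L

0.2209 mol/L


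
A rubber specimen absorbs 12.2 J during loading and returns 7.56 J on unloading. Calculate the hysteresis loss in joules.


Hysteresis loss = loading - unloading
= 12.2 - 7.56
= 4.64 J

4.64 J


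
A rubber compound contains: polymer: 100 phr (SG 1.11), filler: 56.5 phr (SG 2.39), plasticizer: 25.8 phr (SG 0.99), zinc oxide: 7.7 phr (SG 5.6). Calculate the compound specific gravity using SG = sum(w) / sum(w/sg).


Sum of weights = 190.0
Volume contributions:
  polymer: 100/1.11 = 90.0901
  filler: 56.5/2.39 = 23.6402
  plasticizer: 25.8/0.99 = 26.0606
  zinc oxide: 7.7/5.6 = 1.3750
Sum of volumes = 141.1659
SG = 190.0 / 141.1659 = 1.346

SG = 1.346


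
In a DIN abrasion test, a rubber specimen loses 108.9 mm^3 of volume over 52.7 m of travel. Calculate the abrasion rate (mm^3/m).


Rate = volume_loss / distance
= 108.9 / 52.7
= 2.066 mm^3/m

2.066 mm^3/m


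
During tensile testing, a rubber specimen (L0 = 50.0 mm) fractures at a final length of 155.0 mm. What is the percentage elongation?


Elongation = (Lf - L0) / L0 * 100
= (155.0 - 50.0) / 50.0 * 100
= 105.0 / 50.0 * 100
= 210.0%

210.0%


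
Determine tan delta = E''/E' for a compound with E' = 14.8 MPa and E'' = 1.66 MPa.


tan delta = E'' / E'
= 1.66 / 14.8
= 0.1122

tan delta = 0.1122


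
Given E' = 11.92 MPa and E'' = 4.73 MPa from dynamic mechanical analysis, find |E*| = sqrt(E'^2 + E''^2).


|E*| = sqrt(E'^2 + E''^2)
= sqrt(11.92^2 + 4.73^2)
= sqrt(142.0864 + 22.3729)
= 12.824 MPa

12.824 MPa


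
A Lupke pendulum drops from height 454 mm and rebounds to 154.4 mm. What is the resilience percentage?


Resilience = h_rebound / h_drop * 100
= 154.4 / 454 * 100
= 34.0%

34.0%


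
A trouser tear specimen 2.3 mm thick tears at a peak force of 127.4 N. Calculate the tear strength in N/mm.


Tear strength = force / thickness
= 127.4 / 2.3
= 55.39 N/mm

55.39 N/mm


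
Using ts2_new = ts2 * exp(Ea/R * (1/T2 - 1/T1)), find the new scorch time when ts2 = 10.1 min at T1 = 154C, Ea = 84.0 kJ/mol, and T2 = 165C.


Convert temperatures: T1 = 154 + 273.15 = 427.15 K, T2 = 165 + 273.15 = 438.15 K
ts2_new = 10.1 * exp(84000 / 8.314 * (1/438.15 - 1/427.15))
1/T2 - 1/T1 = -5.8775e-05
ts2_new = 5.58 min

5.58 min


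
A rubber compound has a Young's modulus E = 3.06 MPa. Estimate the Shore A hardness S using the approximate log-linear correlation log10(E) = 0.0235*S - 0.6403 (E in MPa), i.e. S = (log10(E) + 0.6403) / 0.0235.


log10(E) = 0.0235*S - 0.6403  =>  S = (log10(E) + 0.6403) / 0.0235
log10(3.06) = 0.485721
S = (0.485721 + 0.6403) / 0.0235 = 1.126021 / 0.0235
S = 47.9

Shore A = 47.9
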